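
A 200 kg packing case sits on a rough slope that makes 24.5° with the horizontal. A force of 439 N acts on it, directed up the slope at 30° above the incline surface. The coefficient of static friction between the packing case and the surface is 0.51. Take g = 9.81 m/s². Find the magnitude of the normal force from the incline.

Axes along / perpendicular to the incline. W sin 24.5° = 813.6 N down-slope; W cos 24.5° = 1785 N into the surface.
Perpendicular: N = W cos 24.5° − P sin 30° = 1785 − 219.5 = 1566 N.
Along incline: P cos 30° + f = W sin 24.5° (friction acts up-slope) → f = 813.6 − 380.2 = 433.4 N.
|f| = 433.4 N ≤ μN = 798.6 N, so the packing case is indeed static.

N ≈ 1570 N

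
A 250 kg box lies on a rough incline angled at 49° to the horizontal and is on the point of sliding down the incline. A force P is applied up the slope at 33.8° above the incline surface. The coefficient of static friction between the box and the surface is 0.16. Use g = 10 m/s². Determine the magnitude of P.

P ≈ 2190 N

On the verge of sliding down the incline, friction equals μN and acts up the slope.
Perpendicular: N + P sin 33.8° = W cos 49° = 1640 N.
Along incline: P cos 33.8° + μN = W sin 49° with W sin 49° = 1887 N.
Solving the pair for P and N: P = 2189 N, N = 422.3 N (and f = μN = 67.57 N).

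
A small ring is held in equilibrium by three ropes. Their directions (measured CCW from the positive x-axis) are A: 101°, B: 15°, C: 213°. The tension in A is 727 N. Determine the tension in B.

T_B ≈ 2180 N

Resolve: ΣF_x = 727 cos 101° + T_B cos 15° + T_C cos 213° = 0.
        ΣF_y = 727 sin 101° + T_B sin 15° + T_C sin 213° = 0.
The known terms sum to (-138.7, 713.6) N, so 0.9659 T_B − 0.8387 T_C = 138.7 and 0.2588 T_B − 0.5446 T_C = -713.6.
Solving simultaneously: T_B = 2181 N, T_C = 2347 N.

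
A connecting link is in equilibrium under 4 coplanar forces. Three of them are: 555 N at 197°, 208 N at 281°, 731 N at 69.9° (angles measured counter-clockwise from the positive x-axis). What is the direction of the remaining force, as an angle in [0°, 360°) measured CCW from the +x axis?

Sum the known components: ΣF_x = -239.8 N, ΣF_y = 320 N.
For equilibrium the remaining force must supply (−ΣF_x, −ΣF_y) = (239.8, -320) N.
Magnitude = √((239.8)² + (-320)²) = 399.9 N; direction = atan2(-320, 239.8) = 306.8°.

θ ≈ 307°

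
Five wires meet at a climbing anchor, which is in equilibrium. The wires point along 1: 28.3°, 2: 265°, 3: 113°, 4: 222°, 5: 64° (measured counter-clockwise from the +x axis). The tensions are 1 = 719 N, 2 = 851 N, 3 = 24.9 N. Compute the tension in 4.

T_4 ≈ 1880 N

Resolve: ΣF_x = 719 cos 28.3° + 851 cos 265° + 24.9 cos 113° + T_4 cos 222° + T_5 cos 64° = 0.
        ΣF_y = 719 sin 28.3° + 851 sin 265° + 24.9 sin 113° + T_4 sin 222° + T_5 sin 64° = 0.
The known terms sum to (549.2, -484) N, so -0.7431 T_4 + 0.4384 T_5 = -549.2 and -0.6691 T_4 + 0.8988 T_5 = 484.
Solving simultaneously: T_4 = 1884 N, T_5 = 1941 N.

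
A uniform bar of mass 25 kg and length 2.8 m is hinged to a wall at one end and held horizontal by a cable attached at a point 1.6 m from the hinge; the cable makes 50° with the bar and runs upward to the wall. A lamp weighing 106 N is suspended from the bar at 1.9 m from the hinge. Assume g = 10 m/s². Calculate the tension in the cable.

Take torques about the hinge: T sin 50° · 1.6 = 25×10×1.4 + 106×1.9 = 551.4 N·m.
So T = 551.4 / (0.7660 × 1.6) = 449.88 N.

T ≈ 450 N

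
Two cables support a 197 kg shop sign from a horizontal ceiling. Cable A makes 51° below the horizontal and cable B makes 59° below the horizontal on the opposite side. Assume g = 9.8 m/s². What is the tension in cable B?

T_B ≈ 1290 N

Weight W = 197 × 9.8 = 1931 N acts straight down.
Horizontal: T_A cos 51° = T_B cos 59°  →  T_A = 0.8184 T_B.
Vertical: T_A sin 51° + T_B sin 59° = 1931.
Substituting the horizontal relation into the vertical equation gives 1.493 T_B = 1931, so T_B = 1293 N.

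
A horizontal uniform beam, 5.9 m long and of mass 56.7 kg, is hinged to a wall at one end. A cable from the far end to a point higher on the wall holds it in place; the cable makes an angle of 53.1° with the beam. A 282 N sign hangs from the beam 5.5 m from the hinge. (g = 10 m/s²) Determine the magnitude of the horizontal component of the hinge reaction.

Take torques about the hinge: T sin 53.1° · 5.9 = 56.7×10×2.95 + 282×5.5 = 3223.7 N·m.
So T = 3223.7 / (0.7997 × 5.9) = 683.25 N.
ΣF_x = 0: H_x = T cos 53.1° = 410.23 N.

H_x ≈ 410 N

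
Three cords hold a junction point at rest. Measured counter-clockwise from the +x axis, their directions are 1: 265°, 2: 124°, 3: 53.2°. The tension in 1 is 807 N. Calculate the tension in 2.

Resolve: ΣF_x = 807 cos 265° + T_2 cos 124° + T_3 cos 53.2° = 0.
        ΣF_y = 807 sin 265° + T_2 sin 124° + T_3 sin 53.2° = 0.
The known terms sum to (-70.33, -803.9) N, so -0.5592 T_2 + 0.5990 T_3 = 70.33 and 0.8290 T_2 + 0.8007 T_3 = 803.9.
Solving simultaneously: T_2 = 450.3 N, T_3 = 537.8 N.

T_2 ≈ 450 N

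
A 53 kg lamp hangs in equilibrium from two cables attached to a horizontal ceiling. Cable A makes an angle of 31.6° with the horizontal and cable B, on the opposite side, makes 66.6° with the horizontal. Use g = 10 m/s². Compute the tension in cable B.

Weight W = 53 × 10 = 530 N acts straight down.
Horizontal: T_A cos 31.6° = T_B cos 66.6°  →  T_A = 0.4663 T_B.
Vertical: T_A sin 31.6° + T_B sin 66.6° = 530.
Substituting the horizontal relation into the vertical equation gives 1.162 T_B = 530, so T_B = 456.1 N.

T_B ≈ 456 N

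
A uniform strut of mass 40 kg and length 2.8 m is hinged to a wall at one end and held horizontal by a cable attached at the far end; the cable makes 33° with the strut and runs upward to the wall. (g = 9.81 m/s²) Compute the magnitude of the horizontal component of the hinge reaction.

Take torques about the hinge: T sin 33° · 2.8 = 40×9.81×1.4 = 549.36 N·m.
So T = 549.36 / (0.5446 × 2.8) = 360.24 N.
ΣF_x = 0: H_x = T cos 33° = 302.12 N.

H_x ≈ 302 N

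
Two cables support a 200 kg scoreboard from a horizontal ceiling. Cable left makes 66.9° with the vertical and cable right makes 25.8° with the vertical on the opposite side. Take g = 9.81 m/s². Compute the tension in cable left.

T_left ≈ 855 N

Angles from the horizontal: cable left is 90° − 66.9° = 23.1°, cable right is 90° − 25.8° = 64.2°.
Weight W = 200 × 9.81 = 1962 N acts straight down.
Horizontal: T_left cos 23.1° = T_right cos 64.2°  →  T_right = 2.113 T_left.
Vertical: T_left sin 23.1° + T_right sin 64.2° = 1962.
Substituting the horizontal relation into the vertical equation gives 2.295 T_left = 1962, so T_left = 854.9 N.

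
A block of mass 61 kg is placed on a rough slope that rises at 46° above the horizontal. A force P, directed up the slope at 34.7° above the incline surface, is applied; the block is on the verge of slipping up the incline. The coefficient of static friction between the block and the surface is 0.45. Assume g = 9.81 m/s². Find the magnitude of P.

P ≈ 573 N

On the verge of sliding up the incline, friction equals μN and acts down the slope.
Perpendicular: N + P sin 34.7° = W cos 46° = 415.7 N.
Along incline: P cos 34.7° = W sin 46° + μN  with W sin 46° = 430.5 N.
Solving the pair for P and N: P = 572.7 N, N = 89.68 N (and f = μN = 40.36 N).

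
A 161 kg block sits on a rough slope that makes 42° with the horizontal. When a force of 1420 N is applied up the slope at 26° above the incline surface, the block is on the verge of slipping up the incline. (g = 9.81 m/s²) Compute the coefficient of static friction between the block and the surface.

On the verge of sliding up the incline, friction is at its maximum μN and acts down the slope.
Perpendicular to incline: N = W cos 42° − P sin 26° = 1174 − 622.5 = 551.2 N.
Along incline: P cos 26° − μN = W sin 42° → μ = −(W sin 42° − P cos 26°) / N = 0.3981.

μ ≈ 0.398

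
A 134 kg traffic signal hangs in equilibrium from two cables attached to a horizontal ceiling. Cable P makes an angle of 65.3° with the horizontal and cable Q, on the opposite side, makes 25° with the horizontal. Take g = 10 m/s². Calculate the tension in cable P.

Weight W = 134 × 10 = 1340 N acts straight down.
Horizontal: T_P cos 65.3° = T_Q cos 25°  →  T_Q = 0.4611 T_P.
Vertical: T_P sin 65.3° + T_Q sin 25° = 1340.
Substituting the horizontal relation into the vertical equation gives 1.103 T_P = 1340, so T_P = 1214 N.

T_P ≈ 1210 N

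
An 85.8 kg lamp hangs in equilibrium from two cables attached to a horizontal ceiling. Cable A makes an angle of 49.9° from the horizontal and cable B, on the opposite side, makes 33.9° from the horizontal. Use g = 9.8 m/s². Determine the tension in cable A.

Weight W = 85.8 × 9.8 = 840.8 N acts straight down.
Horizontal: T_A cos 49.9° = T_B cos 33.9°  →  T_B = 0.776 T_A.
Vertical: T_A sin 49.9° + T_B sin 33.9° = 840.8.
Substituting the horizontal relation into the vertical equation gives 1.198 T_A = 840.8, so T_A = 702 N.

T_A ≈ 702 N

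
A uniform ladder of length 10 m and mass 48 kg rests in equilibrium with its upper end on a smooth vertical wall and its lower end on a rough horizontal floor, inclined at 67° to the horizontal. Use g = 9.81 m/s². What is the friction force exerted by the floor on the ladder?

Torques about the foot: N_wall · 10 sin 67° = 48×9.81×5 cos 67° → N_wall = 99.938 N.
ΣF_x = 0: f_floor = N_wall = 99.938 N.

f ≈ 99.9 N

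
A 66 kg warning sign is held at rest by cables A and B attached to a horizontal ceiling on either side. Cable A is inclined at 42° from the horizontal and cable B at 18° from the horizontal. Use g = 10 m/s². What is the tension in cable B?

Weight W = 66 × 10 = 660 N acts straight down.
Horizontal: T_A cos 42° = T_B cos 18°  →  T_A = 1.28 T_B.
Vertical: T_A sin 42° + T_B sin 18° = 660.
Substituting the horizontal relation into the vertical equation gives 1.165 T_B = 660, so T_B = 566.4 N.

T_B ≈ 566 N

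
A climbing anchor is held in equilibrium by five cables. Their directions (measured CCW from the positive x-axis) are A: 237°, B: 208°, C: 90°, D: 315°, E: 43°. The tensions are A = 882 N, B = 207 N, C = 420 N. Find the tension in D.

T_D ≈ 147 N

Resolve: ΣF_x = 882 cos 237° + 207 cos 208° + 420 cos 90° + T_D cos 315° + T_E cos 43° = 0.
        ΣF_y = 882 sin 237° + 207 sin 208° + 420 sin 90° + T_D sin 315° + T_E sin 43° = 0.
The known terms sum to (-663.1, -416.9) N, so 0.7071 T_D + 0.7314 T_E = 663.1 and -0.7071 T_D + 0.6820 T_E = 416.9.
Solving simultaneously: T_D = 147.5 N, T_E = 764.2 N.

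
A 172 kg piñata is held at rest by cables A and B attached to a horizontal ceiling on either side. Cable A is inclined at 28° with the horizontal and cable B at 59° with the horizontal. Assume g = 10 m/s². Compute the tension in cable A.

Weight W = 172 × 10 = 1720 N acts straight down.
Horizontal: T_A cos 28° = T_B cos 59°  →  T_B = 1.714 T_A.
Vertical: T_A sin 28° + T_B sin 59° = 1720.
Substituting the horizontal relation into the vertical equation gives 1.939 T_A = 1720, so T_A = 887.1 N.

T_A ≈ 887 N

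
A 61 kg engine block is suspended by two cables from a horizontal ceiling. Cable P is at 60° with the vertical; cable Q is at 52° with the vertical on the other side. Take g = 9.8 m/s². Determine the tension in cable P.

Angles from the horizontal: cable P is 90° − 60° = 30°, cable Q is 90° − 52° = 38°.
Weight W = 61 × 9.8 = 597.8 N acts straight down.
Horizontal: T_P cos 30° = T_Q cos 38°  →  T_Q = 1.099 T_P.
Vertical: T_P sin 30° + T_Q sin 38° = 597.8.
Substituting the horizontal relation into the vertical equation gives 1.177 T_P = 597.8, so T_P = 508.1 N.

T_P ≈ 508 N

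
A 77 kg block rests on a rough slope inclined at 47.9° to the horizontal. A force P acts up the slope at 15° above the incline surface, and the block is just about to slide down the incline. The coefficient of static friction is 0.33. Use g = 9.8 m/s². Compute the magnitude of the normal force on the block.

N ≈ 390 N

On the verge of sliding down the incline, friction equals μN and acts up the slope.
Perpendicular: N + P sin 15° = W cos 47.9° = 505.9 N.
Along incline: P cos 15° + μN = W sin 47.9° with W sin 47.9° = 559.9 N.
Solving the pair for P and N: P = 446.3 N, N = 390.4 N (and f = μN = 128.8 N).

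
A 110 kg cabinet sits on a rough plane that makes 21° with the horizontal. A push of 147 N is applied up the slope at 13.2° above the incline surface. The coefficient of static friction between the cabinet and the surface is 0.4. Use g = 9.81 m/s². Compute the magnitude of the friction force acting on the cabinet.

Axes along / perpendicular to the incline. W sin 21° = 386.7 N down-slope; W cos 21° = 1007 N into the surface.
Perpendicular: N = W cos 21° − P sin 13.2° = 1007 − 33.57 = 973.9 N.
Along incline: P cos 13.2° + f = W sin 21° (friction acts up-slope) → f = 386.7 − 143.1 = 243.6 N.
|f| = 243.6 N ≤ μN = 389.5 N, so the cabinet is indeed static.

f ≈ 244 N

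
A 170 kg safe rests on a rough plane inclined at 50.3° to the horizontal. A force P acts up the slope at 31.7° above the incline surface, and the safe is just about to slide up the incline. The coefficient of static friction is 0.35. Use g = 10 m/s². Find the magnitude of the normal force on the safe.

On the verge of sliding up the incline, friction equals μN and acts down the slope.
Perpendicular: N + P sin 31.7° = W cos 50.3° = 1086 N.
Along incline: P cos 31.7° = W sin 50.3° + μN  with W sin 50.3° = 1308 N.
Solving the pair for P and N: P = 1631 N, N = 228.7 N (and f = μN = 80.03 N).

N ≈ 229 N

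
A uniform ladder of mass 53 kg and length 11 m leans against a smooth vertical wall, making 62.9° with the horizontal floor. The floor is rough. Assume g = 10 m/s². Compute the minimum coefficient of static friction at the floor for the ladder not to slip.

ΣF_y = 0: N_floor = 53×10 = 530 N.
Torques about the foot: N_wall · 11 sin 62.9° = 53×10×5.5 cos 62.9° → N_wall = 135.61 N.
ΣF_x = 0: f_floor = N_wall = 135.61 N.
μ_min = f_floor / N_floor = 135.61 / 530 = 0.2559.

μ_min ≈ 0.256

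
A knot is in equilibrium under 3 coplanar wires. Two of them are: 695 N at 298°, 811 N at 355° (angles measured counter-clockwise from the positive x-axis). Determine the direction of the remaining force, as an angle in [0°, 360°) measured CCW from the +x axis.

Sum the known components: ΣF_x = 1134 N, ΣF_y = -684.3 N.
For equilibrium the remaining force must supply (−ΣF_x, −ΣF_y) = (-1134, 684.3) N.
Magnitude = √((-1134)² + (684.3)²) = 1325 N; direction = atan2(684.3, -1134) = 148.9°.

θ ≈ 149°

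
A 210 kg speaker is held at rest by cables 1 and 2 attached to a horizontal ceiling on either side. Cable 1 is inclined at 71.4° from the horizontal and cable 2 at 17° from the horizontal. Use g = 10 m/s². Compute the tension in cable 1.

T_1 ≈ 2010 N

Weight W = 210 × 10 = 2100 N acts straight down.
Horizontal: T_1 cos 71.4° = T_2 cos 17°  →  T_2 = 0.3335 T_1.
Vertical: T_1 sin 71.4° + T_2 sin 17° = 2100.
Substituting the horizontal relation into the vertical equation gives 1.045 T_1 = 2100, so T_1 = 2009 N.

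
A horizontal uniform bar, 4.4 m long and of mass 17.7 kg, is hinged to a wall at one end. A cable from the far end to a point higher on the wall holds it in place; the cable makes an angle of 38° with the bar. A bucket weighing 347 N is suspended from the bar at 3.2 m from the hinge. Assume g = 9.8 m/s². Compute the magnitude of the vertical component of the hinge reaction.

|H_y| ≈ 181 N

Take torques about the hinge: T sin 38° · 4.4 = 17.7×9.8×2.2 + 347×3.2 = 1492 N·m.
So T = 1492 / (0.6157 × 4.4) = 550.78 N.
ΣF_y = 0: H_y = (17.7×9.8 + 347) − T sin 38° = 520.46 − 339.09 = 181.37 N.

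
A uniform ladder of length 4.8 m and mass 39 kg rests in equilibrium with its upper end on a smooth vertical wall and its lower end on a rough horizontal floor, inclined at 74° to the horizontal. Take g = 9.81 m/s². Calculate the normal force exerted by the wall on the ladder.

N_wall ≈ 54.9 N

Torques about the foot: N_wall · 4.8 sin 74° = 39×9.81×2.4 cos 74° → N_wall = 54.853 N.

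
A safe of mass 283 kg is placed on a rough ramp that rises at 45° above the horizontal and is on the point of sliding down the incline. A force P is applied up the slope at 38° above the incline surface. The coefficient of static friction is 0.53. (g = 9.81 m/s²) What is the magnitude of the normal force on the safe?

N ≈ 733 N

On the verge of sliding down the incline, friction equals μN and acts up the slope.
Perpendicular: N + P sin 38° = W cos 45° = 1963 N.
Along incline: P cos 38° + μN = W sin 45° with W sin 45° = 1963 N.
Solving the pair for P and N: P = 1998 N, N = 732.8 N (and f = μN = 388.4 N).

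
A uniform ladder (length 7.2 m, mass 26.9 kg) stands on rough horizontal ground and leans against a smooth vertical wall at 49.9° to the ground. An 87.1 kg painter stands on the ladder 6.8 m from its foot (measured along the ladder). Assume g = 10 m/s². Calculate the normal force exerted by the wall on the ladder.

Torques about the foot: N_wall · 7.2 sin 49.9° = 26.9×10×3.6 cos 49.9° + 87.1×10×6.8 cos 49.9° → N_wall = 805.96 N.

N_wall ≈ 806 N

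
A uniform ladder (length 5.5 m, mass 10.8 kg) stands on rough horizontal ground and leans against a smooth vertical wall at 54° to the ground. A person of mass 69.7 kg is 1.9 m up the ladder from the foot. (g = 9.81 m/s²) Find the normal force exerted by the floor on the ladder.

N_floor ≈ 790 N

ΣF_y = 0: N_floor = 10.8×9.81 + 69.7×9.81 = 789.71 N.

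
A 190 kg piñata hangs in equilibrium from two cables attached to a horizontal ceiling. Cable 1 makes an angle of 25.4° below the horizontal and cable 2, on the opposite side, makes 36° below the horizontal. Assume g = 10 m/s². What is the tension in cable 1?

T_1 ≈ 1750 N

Weight W = 190 × 10 = 1900 N acts straight down.
Horizontal: T_1 cos 25.4° = T_2 cos 36°  →  T_2 = 1.117 T_1.
Vertical: T_1 sin 25.4° + T_2 sin 36° = 1900.
Substituting the horizontal relation into the vertical equation gives 1.085 T_1 = 1900, so T_1 = 1751 N.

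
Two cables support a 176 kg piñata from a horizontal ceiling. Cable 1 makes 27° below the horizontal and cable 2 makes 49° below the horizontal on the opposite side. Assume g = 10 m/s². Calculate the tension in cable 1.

Weight W = 176 × 10 = 1760 N acts straight down.
Horizontal: T_1 cos 27° = T_2 cos 49°  →  T_2 = 1.358 T_1.
Vertical: T_1 sin 27° + T_2 sin 49° = 1760.
Substituting the horizontal relation into the vertical equation gives 1.479 T_1 = 1760, so T_1 = 1190 N.

T_1 ≈ 1190 N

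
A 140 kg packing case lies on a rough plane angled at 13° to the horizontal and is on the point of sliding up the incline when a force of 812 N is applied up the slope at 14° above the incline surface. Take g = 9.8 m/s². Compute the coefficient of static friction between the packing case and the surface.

On the verge of sliding up the incline, friction is at its maximum μN and acts down the slope.
Perpendicular to incline: N = W cos 13° − P sin 14° = 1337 − 196.4 = 1140 N.
Along incline: P cos 14° − μN = W sin 13° → μ = −(W sin 13° − P cos 14°) / N = 0.4202.

μ ≈ 0.420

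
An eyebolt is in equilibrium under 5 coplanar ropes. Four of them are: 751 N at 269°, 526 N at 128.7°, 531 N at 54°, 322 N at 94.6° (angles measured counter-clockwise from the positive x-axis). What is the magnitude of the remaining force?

Sum the known components: ΣF_x = -55.69 N, ΣF_y = 410.2 N.
For equilibrium the remaining force must supply (−ΣF_x, −ΣF_y) = (55.69, -410.2) N.
Magnitude = √((55.69)² + (-410.2)²) = 413.9 N; direction = atan2(-410.2, 55.69) = 277.7°.

F ≈ 414 N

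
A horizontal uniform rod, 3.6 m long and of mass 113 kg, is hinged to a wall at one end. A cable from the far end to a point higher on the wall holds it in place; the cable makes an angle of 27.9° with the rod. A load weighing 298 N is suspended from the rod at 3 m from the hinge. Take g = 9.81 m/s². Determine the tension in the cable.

Take torques about the hinge: T sin 27.9° · 3.6 = 113×9.81×1.8 + 298×3 = 2889.4 N·m.
So T = 2889.4 / (0.4679 × 3.6) = 1715.2 N.

T ≈ 1720 N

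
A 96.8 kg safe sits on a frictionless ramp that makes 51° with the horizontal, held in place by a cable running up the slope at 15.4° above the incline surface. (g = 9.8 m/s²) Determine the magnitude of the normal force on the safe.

Take axes along and perpendicular to the incline. Weight components: W sin 51° = 737.2 N down-slope, W cos 51° = 597 N into the surface.
Along incline: T cos 15.4° = W sin 51° → T = 764.7 N.
Perpendicular: N = W cos 51° − T sin 15.4° = 393.9 N.

N ≈ 394 N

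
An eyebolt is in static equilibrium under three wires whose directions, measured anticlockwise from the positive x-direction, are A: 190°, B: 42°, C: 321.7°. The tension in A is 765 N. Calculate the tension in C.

Resolve: ΣF_x = 765 cos 190° + T_B cos 42° + T_C cos 321.7° = 0.
        ΣF_y = 765 sin 190° + T_B sin 42° + T_C sin 321.7° = 0.
The known terms sum to (-753.4, -132.8) N, so 0.7431 T_B + 0.7848 T_C = 753.4 and 0.6691 T_B − 0.6198 T_C = 132.8.
Solving simultaneously: T_B = 579.5 N, T_C = 411.3 N.

T_C ≈ 411 N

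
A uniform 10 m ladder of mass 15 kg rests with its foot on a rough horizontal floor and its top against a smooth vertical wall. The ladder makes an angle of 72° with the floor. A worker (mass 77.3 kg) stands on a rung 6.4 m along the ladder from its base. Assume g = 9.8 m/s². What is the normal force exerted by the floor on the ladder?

N_floor ≈ 905 N

ΣF_y = 0: N_floor = 15×9.8 + 77.3×9.8 = 904.54 N.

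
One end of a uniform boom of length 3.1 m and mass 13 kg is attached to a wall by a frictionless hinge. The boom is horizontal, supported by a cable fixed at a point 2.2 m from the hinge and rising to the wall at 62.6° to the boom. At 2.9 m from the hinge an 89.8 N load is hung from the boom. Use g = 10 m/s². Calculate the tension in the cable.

T ≈ 236 N

Take torques about the hinge: T sin 62.6° · 2.2 = 13×10×1.55 + 89.8×2.9 = 461.92 N·m.
So T = 461.92 / (0.8878 × 2.2) = 236.49 N.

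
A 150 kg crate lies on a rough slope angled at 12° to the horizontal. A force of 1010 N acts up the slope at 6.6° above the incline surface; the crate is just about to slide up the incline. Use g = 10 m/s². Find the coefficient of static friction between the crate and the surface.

μ ≈ 0.512

On the verge of sliding up the incline, friction is at its maximum μN and acts down the slope.
Perpendicular to incline: N = W cos 12° − P sin 6.6° = 1467 − 116.1 = 1351 N.
Along incline: P cos 6.6° − μN = W sin 12° → μ = −(W sin 12° − P cos 6.6°) / N = 0.5117.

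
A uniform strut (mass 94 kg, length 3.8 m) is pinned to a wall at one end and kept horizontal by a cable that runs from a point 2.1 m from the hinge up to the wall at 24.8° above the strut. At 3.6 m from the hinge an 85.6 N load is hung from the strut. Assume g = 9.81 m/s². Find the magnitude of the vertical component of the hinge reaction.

|H_y| ≈ 26.7 N

Take torques about the hinge: T sin 24.8° · 2.1 = 94×9.81×1.9 + 85.6×3.6 = 2060.2 N·m.
So T = 2060.2 / (0.4195 × 2.1) = 2338.9 N.
ΣF_y = 0: H_y = (94×9.81 + 85.6) − T sin 24.8° = 1007.7 − 981.06 = 26.68 N.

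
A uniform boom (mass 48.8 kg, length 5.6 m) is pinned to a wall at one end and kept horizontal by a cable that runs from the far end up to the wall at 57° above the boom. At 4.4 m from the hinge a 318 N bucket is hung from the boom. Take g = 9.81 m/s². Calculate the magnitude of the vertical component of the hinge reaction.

Take torques about the hinge: T sin 57° · 5.6 = 48.8×9.81×2.8 + 318×4.4 = 2739.6 N·m.
So T = 2739.6 / (0.8387 × 5.6) = 583.33 N.
ΣF_y = 0: H_y = (48.8×9.81 + 318) − T sin 57° = 796.73 − 489.22 = 307.51 N.

|H_y| ≈ 308 N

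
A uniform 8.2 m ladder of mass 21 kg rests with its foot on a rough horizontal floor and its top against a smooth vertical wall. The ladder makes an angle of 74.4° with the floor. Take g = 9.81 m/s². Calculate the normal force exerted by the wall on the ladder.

Torques about the foot: N_wall · 8.2 sin 74.4° = 21×9.81×4.1 cos 74.4° → N_wall = 28.76 N.

N_wall ≈ 28.8 N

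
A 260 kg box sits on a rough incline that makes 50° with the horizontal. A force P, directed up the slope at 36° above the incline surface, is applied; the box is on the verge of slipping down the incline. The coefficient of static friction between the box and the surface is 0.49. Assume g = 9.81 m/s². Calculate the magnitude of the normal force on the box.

On the verge of sliding down the incline, friction equals μN and acts up the slope.
Perpendicular: N + P sin 36° = W cos 50° = 1639 N.
Along incline: P cos 36° + μN = W sin 50° with W sin 50° = 1954 N.
Solving the pair for P and N: P = 2208 N, N = 341.5 N (and f = μN = 167.3 N).

N ≈ 341 N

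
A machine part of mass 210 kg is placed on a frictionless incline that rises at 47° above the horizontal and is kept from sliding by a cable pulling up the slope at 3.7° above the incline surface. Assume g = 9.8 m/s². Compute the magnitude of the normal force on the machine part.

N ≈ 1310 N

Take axes along and perpendicular to the incline. Weight components: W sin 47° = 1505 N down-slope, W cos 47° = 1404 N into the surface.
Along incline: T cos 3.7° = W sin 47° → T = 1508 N.
Perpendicular: N = W cos 47° − T sin 3.7° = 1306 N.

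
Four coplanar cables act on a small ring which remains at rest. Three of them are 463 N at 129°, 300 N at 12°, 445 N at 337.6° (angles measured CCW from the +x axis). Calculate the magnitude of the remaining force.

Sum the known components: ΣF_x = 413.5 N, ΣF_y = 252.6 N.
For equilibrium the remaining force must supply (−ΣF_x, −ΣF_y) = (-413.5, -252.6) N.
Magnitude = √((-413.5)² + (-252.6)²) = 484.6 N; direction = atan2(-252.6, -413.5) = 211.4°.

F ≈ 485 N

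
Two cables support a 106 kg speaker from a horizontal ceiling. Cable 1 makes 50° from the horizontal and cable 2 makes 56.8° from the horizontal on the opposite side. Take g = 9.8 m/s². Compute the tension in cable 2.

T_2 ≈ 697 N

Weight W = 106 × 9.8 = 1039 N acts straight down.
Horizontal: T_1 cos 50° = T_2 cos 56.8°  →  T_1 = 0.8519 T_2.
Vertical: T_1 sin 50° + T_2 sin 56.8° = 1039.
Substituting the horizontal relation into the vertical equation gives 1.489 T_2 = 1039, so T_2 = 697.5 N.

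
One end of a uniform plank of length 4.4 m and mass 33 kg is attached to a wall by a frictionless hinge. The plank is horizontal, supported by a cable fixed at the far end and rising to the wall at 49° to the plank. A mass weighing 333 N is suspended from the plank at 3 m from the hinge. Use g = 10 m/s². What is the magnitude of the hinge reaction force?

Take torques about the hinge: T sin 49° · 4.4 = 33×10×2.2 + 333×3 = 1725 N·m.
So T = 1725 / (0.7547 × 4.4) = 519.47 N.
ΣF_x = 0: H_x = T cos 49° = 340.8 N.
ΣF_y = 0: H_y = (33×10 + 333) − T sin 49° = 663 − 392.05 = 270.95 N.
|H| = √(H_x² + H_y²) = √((340.8)² + (270.95)²) = 435.39 N.

|H| ≈ 435 N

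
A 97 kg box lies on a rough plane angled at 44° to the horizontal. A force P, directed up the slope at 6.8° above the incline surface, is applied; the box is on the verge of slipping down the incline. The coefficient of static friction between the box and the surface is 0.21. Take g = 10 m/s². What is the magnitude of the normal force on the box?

On the verge of sliding down the incline, friction equals μN and acts up the slope.
Perpendicular: N + P sin 6.8° = W cos 44° = 697.8 N.
Along incline: P cos 6.8° + μN = W sin 44° with W sin 44° = 673.8 N.
Solving the pair for P and N: P = 544.7 N, N = 633.3 N (and f = μN = 133 N).

N ≈ 633 N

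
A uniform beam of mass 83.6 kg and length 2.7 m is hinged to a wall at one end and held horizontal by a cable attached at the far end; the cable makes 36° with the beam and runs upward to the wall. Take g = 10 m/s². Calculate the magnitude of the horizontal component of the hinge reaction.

Take torques about the hinge: T sin 36° · 2.7 = 83.6×10×1.35 = 1128.6 N·m.
So T = 1128.6 / (0.5878 × 2.7) = 711.14 N.
ΣF_x = 0: H_x = T cos 36° = 575.33 N.

H_x ≈ 575 N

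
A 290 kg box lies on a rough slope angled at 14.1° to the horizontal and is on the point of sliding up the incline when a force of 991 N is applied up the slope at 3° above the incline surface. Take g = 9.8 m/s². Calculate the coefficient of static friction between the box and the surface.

μ ≈ 0.110

On the verge of sliding up the incline, friction is at its maximum μN and acts down the slope.
Perpendicular to incline: N = W cos 14.1° − P sin 3° = 2756 − 51.86 = 2705 N.
Along incline: P cos 3° − μN = W sin 14.1° → μ = −(W sin 14.1° − P cos 3°) / N = 0.1099.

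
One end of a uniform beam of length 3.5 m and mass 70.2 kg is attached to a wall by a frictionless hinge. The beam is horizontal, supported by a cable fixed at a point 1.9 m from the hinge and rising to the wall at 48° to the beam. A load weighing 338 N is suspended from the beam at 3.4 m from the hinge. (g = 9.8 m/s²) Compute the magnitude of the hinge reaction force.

Take torques about the hinge: T sin 48° · 1.9 = 70.2×9.8×1.75 + 338×3.4 = 2353.1 N·m.
So T = 2353.1 / (0.7431 × 1.9) = 1666.6 N.
ΣF_x = 0: H_x = T cos 48° = 1115.1 N.
ΣF_y = 0: H_y = (70.2×9.8 + 338) − T sin 48° = 1026 − 1238.5 = -212.53 N.
|H| = √(H_x² + H_y²) = √((1115.1)² + (-212.53)²) = 1135.2 N.

|H| ≈ 1140 N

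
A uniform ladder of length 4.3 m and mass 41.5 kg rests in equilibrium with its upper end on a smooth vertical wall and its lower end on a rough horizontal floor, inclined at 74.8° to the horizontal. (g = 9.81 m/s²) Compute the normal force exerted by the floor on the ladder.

ΣF_y = 0: N_floor = 41.5×9.81 = 407.12 N.

N_floor ≈ 407 N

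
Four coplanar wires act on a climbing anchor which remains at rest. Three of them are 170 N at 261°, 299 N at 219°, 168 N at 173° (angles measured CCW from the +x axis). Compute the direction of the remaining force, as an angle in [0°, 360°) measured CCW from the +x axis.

Sum the known components: ΣF_x = -425.7 N, ΣF_y = -335.6 N.
For equilibrium the remaining force must supply (−ΣF_x, −ΣF_y) = (425.7, 335.6) N.
Magnitude = √((425.7)² + (335.6)²) = 542.1 N; direction = atan2(335.6, 425.7) = 38.2°.

θ ≈ 38.2°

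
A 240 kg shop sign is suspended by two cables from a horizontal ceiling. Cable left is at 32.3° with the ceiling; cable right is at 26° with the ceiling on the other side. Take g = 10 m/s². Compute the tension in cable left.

Weight W = 240 × 10 = 2400 N acts straight down.
Horizontal: T_left cos 32.3° = T_right cos 26°  →  T_right = 0.9404 T_left.
Vertical: T_left sin 32.3° + T_right sin 26° = 2400.
Substituting the horizontal relation into the vertical equation gives 0.9466 T_left = 2400, so T_left = 2535 N.

T_left ≈ 2540 N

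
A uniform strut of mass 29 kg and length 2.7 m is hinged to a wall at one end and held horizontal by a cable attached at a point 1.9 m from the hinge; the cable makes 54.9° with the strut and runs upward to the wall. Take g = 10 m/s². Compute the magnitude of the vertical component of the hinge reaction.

Take torques about the hinge: T sin 54.9° · 1.9 = 29×10×1.35 = 391.5 N·m.
So T = 391.5 / (0.8181 × 1.9) = 251.85 N.
ΣF_y = 0: H_y = (29×10) − T sin 54.9° = 290 − 206.05 = 83.947 N.

|H_y| ≈ 83.9 N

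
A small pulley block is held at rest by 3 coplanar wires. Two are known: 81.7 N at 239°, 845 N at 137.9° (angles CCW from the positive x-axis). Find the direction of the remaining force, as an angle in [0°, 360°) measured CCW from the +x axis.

θ ≈ 323°

Sum the known components: ΣF_x = -669 N, ΣF_y = 496.5 N.
For equilibrium the remaining force must supply (−ΣF_x, −ΣF_y) = (669, -496.5) N.
Magnitude = √((669)² + (-496.5)²) = 833.1 N; direction = atan2(-496.5, 669) = 323.4°.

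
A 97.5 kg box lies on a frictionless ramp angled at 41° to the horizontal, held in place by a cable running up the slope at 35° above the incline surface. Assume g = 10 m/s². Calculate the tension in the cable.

Take axes along and perpendicular to the incline. Weight components: W sin 41° = 639.7 N down-slope, W cos 41° = 735.8 N into the surface.
Along incline: T cos 35° = W sin 41° → T = 780.9 N.
Perpendicular: N = W cos 41° − T sin 35° = 287.9 N.

T ≈ 781 N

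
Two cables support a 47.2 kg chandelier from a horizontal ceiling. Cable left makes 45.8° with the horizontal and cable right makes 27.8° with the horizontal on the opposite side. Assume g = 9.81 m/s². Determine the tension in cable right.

Weight W = 47.2 × 9.81 = 463 N acts straight down.
Horizontal: T_left cos 45.8° = T_right cos 27.8°  →  T_left = 1.269 T_right.
Vertical: T_left sin 45.8° + T_right sin 27.8° = 463.
Substituting the horizontal relation into the vertical equation gives 1.376 T_right = 463, so T_right = 336.5 N.

T_right ≈ 337 N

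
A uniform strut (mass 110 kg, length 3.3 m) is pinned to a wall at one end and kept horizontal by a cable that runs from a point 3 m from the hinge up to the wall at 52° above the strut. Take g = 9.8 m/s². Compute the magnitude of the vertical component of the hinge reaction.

|H_y| ≈ 485 N

Take torques about the hinge: T sin 52° · 3 = 110×9.8×1.65 = 1778.7 N·m.
So T = 1778.7 / (0.7880 × 3) = 752.4 N.
ΣF_y = 0: H_y = (110×9.8) − T sin 52° = 1078 − 592.9 = 485.1 N.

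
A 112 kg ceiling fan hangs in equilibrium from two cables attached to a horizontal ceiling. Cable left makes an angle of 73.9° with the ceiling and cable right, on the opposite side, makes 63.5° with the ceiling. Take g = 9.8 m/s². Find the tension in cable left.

Weight W = 112 × 9.8 = 1098 N acts straight down.
Horizontal: T_left cos 73.9° = T_right cos 63.5°  →  T_right = 0.6215 T_left.
Vertical: T_left sin 73.9° + T_right sin 63.5° = 1098.
Substituting the horizontal relation into the vertical equation gives 1.517 T_left = 1098, so T_left = 723.5 N.

T_left ≈ 724 N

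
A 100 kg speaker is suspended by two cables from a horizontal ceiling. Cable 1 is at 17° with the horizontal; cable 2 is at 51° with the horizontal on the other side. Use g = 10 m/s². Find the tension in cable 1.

Weight W = 100 × 10 = 1000 N acts straight down.
Horizontal: T_1 cos 17° = T_2 cos 51°  →  T_2 = 1.52 T_1.
Vertical: T_1 sin 17° + T_2 sin 51° = 1000.
Substituting the horizontal relation into the vertical equation gives 1.473 T_1 = 1000, so T_1 = 678.7 N.

T_1 ≈ 679 N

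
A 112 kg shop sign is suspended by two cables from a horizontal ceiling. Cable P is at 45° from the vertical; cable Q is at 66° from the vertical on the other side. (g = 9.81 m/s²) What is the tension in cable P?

Angles from the horizontal: cable P is 90° − 45° = 45°, cable Q is 90° − 66° = 24°.
Weight W = 112 × 9.81 = 1099 N acts straight down.
Horizontal: T_P cos 45° = T_Q cos 24°  →  T_Q = 0.774 T_P.
Vertical: T_P sin 45° + T_Q sin 24° = 1099.
Substituting the horizontal relation into the vertical equation gives 1.022 T_P = 1099, so T_P = 1075 N.

T_P ≈ 1080 N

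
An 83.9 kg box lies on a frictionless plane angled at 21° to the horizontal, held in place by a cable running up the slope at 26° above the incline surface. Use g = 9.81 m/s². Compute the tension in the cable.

Take axes along and perpendicular to the incline. Weight components: W sin 21° = 295 N down-slope, W cos 21° = 768.4 N into the surface.
Along incline: T cos 26° = W sin 21° → T = 328.2 N.
Perpendicular: N = W cos 21° − T sin 26° = 624.5 N.

T ≈ 328 N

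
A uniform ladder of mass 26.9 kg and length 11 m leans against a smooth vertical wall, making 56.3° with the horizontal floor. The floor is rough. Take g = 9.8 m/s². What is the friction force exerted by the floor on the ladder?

f ≈ 87.9 N

Torques about the foot: N_wall · 11 sin 56.3° = 26.9×9.8×5.5 cos 56.3° → N_wall = 87.906 N.
ΣF_x = 0: f_floor = N_wall = 87.906 N.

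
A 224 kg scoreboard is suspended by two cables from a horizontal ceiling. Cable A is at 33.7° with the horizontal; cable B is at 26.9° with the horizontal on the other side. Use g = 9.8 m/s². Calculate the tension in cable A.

T_A ≈ 2250 N

Weight W = 224 × 9.8 = 2195 N acts straight down.
Horizontal: T_A cos 33.7° = T_B cos 26.9°  →  T_B = 0.9329 T_A.
Vertical: T_A sin 33.7° + T_B sin 26.9° = 2195.
Substituting the horizontal relation into the vertical equation gives 0.9769 T_A = 2195, so T_A = 2247 N.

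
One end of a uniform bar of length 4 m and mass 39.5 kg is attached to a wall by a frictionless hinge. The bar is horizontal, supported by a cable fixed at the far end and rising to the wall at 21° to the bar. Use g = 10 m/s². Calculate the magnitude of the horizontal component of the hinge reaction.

Take torques about the hinge: T sin 21° · 4 = 39.5×10×2 = 790 N·m.
So T = 790 / (0.3584 × 4) = 551.11 N.
ΣF_x = 0: H_x = T cos 21° = 514.51 N.

H_x ≈ 515 N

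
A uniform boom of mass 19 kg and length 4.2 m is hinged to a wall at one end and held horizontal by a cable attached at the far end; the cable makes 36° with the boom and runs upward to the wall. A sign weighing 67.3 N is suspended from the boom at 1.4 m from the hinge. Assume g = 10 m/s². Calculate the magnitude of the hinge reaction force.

|H| ≈ 214 N

Take torques about the hinge: T sin 36° · 4.2 = 19×10×2.1 + 67.3×1.4 = 493.22 N·m.
So T = 493.22 / (0.5878 × 4.2) = 199.79 N.
ΣF_x = 0: H_x = T cos 36° = 161.63 N.
ΣF_y = 0: H_y = (19×10 + 67.3) − T sin 36° = 257.3 − 117.43 = 139.87 N.
|H| = √(H_x² + H_y²) = √((161.63)² + (139.87)²) = 213.75 N.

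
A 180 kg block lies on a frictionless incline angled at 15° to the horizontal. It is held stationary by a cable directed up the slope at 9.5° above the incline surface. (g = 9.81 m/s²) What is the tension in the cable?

Take axes along and perpendicular to the incline. Weight components: W sin 15° = 457 N down-slope, W cos 15° = 1706 N into the surface.
Along incline: T cos 9.5° = W sin 15° → T = 463.4 N.
Perpendicular: N = W cos 15° − T sin 9.5° = 1629 N.

T ≈ 463 N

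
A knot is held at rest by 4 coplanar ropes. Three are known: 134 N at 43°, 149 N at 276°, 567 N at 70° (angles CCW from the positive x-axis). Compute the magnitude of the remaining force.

Sum the known components: ΣF_x = 307.5 N, ΣF_y = 476 N.
For equilibrium the remaining force must supply (−ΣF_x, −ΣF_y) = (-307.5, -476) N.
Magnitude = √((-307.5)² + (-476)²) = 566.7 N; direction = atan2(-476, -307.5) = 237.1°.

F ≈ 567 N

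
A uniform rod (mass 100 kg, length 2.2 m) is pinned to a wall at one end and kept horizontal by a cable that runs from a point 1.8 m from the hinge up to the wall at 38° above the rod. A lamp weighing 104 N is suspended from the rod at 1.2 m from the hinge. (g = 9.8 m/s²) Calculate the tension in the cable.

T ≈ 1090 N

Take torques about the hinge: T sin 38° · 1.8 = 100×9.8×1.1 + 104×1.2 = 1202.8 N·m.
So T = 1202.8 / (0.6157 × 1.8) = 1085.4 N.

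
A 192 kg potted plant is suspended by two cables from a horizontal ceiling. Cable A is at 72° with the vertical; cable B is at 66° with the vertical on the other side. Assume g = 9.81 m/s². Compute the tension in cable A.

Angles from the horizontal: cable A is 90° − 72° = 18°, cable B is 90° − 66° = 24°.
Weight W = 192 × 9.81 = 1884 N acts straight down.
Horizontal: T_A cos 18° = T_B cos 24°  →  T_B = 1.041 T_A.
Vertical: T_A sin 18° + T_B sin 24° = 1884.
Substituting the horizontal relation into the vertical equation gives 0.7325 T_A = 1884, so T_A = 2572 N.

T_A ≈ 2570 N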